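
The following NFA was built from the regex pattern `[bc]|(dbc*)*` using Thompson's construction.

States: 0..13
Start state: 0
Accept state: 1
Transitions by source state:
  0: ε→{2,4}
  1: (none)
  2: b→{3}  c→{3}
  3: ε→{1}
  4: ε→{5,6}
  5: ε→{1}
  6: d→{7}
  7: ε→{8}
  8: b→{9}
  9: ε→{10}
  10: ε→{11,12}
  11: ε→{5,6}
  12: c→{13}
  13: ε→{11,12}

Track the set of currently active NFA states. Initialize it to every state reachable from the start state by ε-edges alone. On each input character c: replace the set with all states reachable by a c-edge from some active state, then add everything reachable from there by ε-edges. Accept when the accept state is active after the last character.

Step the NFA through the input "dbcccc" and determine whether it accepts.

start: ε-closure({0}) = {0,1,2,4,5,6}
'd' @ 1: {7,8}
'b' @ 2: {1,5,6,9,10,11,12}  (accept∈set)
'c' @ 3: {1,5,6,11,12,13}  (accept∈set)
'c' @ 4: {1,5,6,11,12,13}  (accept∈set)
'c' @ 5: {1,5,6,11,12,13}  (accept∈set)
'c' @ 6: {1,5,6,11,12,13}  (accept∈set)
end set {1,5,6,11,12,13} — state 1 in

Answer: ACCEPT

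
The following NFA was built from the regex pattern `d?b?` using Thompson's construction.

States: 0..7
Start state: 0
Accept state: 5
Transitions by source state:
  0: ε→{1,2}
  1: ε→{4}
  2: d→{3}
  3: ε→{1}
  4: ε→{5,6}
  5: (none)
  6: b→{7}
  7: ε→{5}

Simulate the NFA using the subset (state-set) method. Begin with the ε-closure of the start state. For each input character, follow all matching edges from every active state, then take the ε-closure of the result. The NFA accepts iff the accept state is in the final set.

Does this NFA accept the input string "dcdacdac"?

Answer: REJECT

Derivation:
S₀ = ε-closure({0}) = {0,1,2,4,5,6}
'd' @ 1: {1,3,4,5,6}  [accepting]
'c' @ 2: {}  — no active states
rest 'dacdac' ignored (set empty)
after full input: {}  (accept=5 not in)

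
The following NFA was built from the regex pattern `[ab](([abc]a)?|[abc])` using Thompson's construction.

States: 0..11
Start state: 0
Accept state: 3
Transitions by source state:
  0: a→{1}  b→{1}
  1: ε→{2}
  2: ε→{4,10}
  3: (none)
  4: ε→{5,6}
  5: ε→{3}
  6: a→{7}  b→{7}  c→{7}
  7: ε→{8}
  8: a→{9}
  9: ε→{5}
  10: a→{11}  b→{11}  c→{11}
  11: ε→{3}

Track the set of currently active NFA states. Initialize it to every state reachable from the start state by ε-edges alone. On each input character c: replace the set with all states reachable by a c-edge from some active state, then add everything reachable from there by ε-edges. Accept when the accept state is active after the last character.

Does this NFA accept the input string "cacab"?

Answer: REJECT

Trace:
start: ε-closure({0}) = {0}
'c' @ 1: {}  — no active states
rest 'acab' ignored (set empty)
final: {}; accept 3 not in set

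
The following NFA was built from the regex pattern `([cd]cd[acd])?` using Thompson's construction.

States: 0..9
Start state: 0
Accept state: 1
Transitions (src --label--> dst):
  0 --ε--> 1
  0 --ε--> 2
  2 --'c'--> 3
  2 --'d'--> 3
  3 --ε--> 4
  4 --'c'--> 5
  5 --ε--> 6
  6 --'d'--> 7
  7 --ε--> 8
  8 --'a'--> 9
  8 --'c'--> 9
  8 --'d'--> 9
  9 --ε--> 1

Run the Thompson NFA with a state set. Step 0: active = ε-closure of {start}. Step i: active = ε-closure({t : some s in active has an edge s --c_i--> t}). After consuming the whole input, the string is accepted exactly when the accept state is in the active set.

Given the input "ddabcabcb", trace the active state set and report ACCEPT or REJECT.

start: ε-closure({0}) = {0,1,2}
'd' @ 1: {3,4}
'd' @ 2: {}  — no active states
rest 'abcabcb' ignored (set empty)
end set {} — state 1 not in

Answer: REJECT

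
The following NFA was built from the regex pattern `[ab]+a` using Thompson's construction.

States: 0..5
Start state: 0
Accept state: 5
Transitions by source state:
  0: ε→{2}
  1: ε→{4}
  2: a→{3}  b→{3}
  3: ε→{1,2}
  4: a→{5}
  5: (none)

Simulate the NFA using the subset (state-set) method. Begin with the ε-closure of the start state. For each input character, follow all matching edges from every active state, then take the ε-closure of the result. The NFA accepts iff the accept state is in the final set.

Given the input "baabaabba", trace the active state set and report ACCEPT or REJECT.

Answer: ACCEPT

Trace:
start: ε-closure({0}) = {0,2}
'b' @ 1: {1,2,3,4}
'a' @ 2: {1,2,3,4,5}  [accepting]
'a' @ 3: {1,2,3,4,5}  [accepting]
'b' @ 4: {1,2,3,4}
'a' @ 5: {1,2,3,4,5}  [accepting]
'a' @ 6: {1,2,3,4,5}  [accepting]
'b' @ 7: {1,2,3,4}
'b' @ 8: {1,2,3,4}
'a' @ 9: {1,2,3,4,5}  [accepting]
end set {1,2,3,4,5} — state 5 in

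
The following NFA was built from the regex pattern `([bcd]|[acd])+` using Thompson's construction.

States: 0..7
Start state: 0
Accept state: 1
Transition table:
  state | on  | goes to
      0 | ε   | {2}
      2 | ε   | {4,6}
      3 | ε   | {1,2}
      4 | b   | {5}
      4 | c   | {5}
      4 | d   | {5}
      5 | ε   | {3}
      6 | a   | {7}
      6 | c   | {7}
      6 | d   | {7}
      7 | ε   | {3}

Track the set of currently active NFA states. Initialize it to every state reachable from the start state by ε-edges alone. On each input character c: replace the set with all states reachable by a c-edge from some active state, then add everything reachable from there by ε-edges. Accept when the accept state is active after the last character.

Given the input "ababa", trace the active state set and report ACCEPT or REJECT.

start: ε-closure({0}) = {0,2,4,6}
'a' @ 1: {1,2,3,4,6,7}  ✓accept
'b' @ 2: {1,2,3,4,5,6}  ✓accept
'a' @ 3: {1,2,3,4,6,7}  ✓accept
'b' @ 4: {1,2,3,4,5,6}  ✓accept
'a' @ 5: {1,2,3,4,6,7}  ✓accept
after full input: {1,2,3,4,6,7}  (accept=1 in)

Answer: ACCEPT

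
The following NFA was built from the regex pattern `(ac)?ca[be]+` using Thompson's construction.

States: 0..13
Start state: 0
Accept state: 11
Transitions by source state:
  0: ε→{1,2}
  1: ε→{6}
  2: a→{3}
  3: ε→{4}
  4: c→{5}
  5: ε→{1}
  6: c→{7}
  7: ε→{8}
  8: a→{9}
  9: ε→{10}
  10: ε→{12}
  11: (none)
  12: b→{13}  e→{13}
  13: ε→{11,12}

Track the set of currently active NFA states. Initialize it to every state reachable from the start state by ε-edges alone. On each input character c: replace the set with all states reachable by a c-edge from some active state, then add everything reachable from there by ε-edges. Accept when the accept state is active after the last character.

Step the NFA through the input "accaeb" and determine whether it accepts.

initial (ε-close {0}): {0,1,2,6}
'a' @ 1: {3,4}
'c' @ 2: {1,5,6}
'c' @ 3: {7,8}
'a' @ 4: {9,10,12}
'e' @ 5: {11,12,13}  ✓accept
'b' @ 6: {11,12,13}  ✓accept
end set {11,12,13} — state 11 in

Answer: ACCEPT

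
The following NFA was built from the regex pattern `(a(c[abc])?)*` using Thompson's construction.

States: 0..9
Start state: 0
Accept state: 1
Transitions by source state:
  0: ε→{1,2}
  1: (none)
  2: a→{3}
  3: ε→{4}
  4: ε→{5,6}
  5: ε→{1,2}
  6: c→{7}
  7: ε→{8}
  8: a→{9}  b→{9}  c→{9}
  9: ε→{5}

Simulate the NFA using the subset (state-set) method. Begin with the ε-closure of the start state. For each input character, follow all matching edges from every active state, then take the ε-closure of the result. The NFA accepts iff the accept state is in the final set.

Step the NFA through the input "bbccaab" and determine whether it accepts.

Answer: REJECT

Steps:
initial (ε-close {0}): {0,1,2}
'b' @ 1: {}  — no active states
rest 'bccaab' ignored (set empty)
final: {}; accept 1 not in set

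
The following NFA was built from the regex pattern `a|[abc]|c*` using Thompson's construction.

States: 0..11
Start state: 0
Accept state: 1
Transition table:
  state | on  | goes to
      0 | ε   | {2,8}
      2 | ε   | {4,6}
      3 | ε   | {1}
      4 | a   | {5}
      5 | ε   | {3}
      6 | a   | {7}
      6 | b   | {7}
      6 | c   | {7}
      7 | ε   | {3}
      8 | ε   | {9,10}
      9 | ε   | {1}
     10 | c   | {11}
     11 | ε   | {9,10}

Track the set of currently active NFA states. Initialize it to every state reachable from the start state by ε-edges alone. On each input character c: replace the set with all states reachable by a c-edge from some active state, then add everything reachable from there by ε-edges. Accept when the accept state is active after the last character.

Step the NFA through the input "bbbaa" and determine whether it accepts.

start: ε-closure({0}) = {0,1,2,4,6,8,9,10}
'b' @ 1: {1,3,7}  [accepting]
'b' @ 2: {}  — no active states
rest 'baa' ignored (set empty)
end set {} — state 1 not in

Answer: REJECT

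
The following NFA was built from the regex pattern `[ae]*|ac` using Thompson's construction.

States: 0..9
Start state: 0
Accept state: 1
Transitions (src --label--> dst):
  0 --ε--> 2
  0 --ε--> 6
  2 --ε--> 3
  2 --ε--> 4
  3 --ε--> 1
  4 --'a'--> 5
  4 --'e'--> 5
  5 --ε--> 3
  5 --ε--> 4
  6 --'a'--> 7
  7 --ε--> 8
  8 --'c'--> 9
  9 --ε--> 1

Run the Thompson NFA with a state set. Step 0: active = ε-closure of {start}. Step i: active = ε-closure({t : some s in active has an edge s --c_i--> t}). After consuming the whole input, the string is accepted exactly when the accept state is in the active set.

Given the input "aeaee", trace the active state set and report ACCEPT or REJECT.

Answer: ACCEPT

Steps:
initial (ε-close {0}): {0,1,2,3,4,6}
'a' @ 1: {1,3,4,5,7,8}  (accept∈set)
'e' @ 2: {1,3,4,5}  (accept∈set)
'a' @ 3: {1,3,4,5}  (accept∈set)
'e' @ 4: {1,3,4,5}  (accept∈set)
'e' @ 5: {1,3,4,5}  (accept∈set)
after full input: {1,3,4,5}  (accept=1 in)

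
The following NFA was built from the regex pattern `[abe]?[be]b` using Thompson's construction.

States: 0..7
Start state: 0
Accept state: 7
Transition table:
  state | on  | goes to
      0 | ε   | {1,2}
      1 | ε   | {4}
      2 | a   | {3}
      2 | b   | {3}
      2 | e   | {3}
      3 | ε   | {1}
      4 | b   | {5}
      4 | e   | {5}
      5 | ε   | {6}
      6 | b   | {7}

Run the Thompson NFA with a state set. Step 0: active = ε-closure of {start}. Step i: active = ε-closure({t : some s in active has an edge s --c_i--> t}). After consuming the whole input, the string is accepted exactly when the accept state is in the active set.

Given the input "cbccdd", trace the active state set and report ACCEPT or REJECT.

initial (ε-close {0}): {0,1,2,4}
'c' @ 1: {}  — no active states
rest 'bccdd' ignored (set empty)
end set {} — state 7 not in

Answer: REJECT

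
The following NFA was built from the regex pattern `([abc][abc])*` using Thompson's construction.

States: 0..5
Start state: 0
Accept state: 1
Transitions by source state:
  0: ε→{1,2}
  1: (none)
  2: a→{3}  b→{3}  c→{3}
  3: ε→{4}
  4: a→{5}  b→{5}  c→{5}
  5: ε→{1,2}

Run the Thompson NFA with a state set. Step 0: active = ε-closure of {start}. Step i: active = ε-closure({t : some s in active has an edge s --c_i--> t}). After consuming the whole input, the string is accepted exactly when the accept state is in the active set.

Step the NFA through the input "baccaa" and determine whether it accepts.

Answer: ACCEPT

Derivation:
initial (ε-close {0}): {0,1,2}
'b' @ 1: {3,4}
'a' @ 2: {1,2,5}  [accepting]
'c' @ 3: {3,4}
'c' @ 4: {1,2,5}  [accepting]
'a' @ 5: {3,4}
'a' @ 6: {1,2,5}  [accepting]
end set {1,2,5} — state 1 in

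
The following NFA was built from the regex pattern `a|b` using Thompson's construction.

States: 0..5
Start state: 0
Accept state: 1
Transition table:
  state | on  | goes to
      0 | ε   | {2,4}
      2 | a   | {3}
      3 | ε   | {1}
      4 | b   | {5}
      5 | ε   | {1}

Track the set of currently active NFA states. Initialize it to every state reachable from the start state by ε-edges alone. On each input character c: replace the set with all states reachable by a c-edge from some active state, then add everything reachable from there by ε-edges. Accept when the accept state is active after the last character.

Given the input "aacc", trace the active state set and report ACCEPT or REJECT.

start: ε-closure({0}) = {0,2,4}
'a' @ 1: {1,3}  ✓accept
'a' @ 2: {}  — state set empty
rest 'cc' ignored (set empty)
after full input: {}  (accept=1 not in)

Answer: REJECT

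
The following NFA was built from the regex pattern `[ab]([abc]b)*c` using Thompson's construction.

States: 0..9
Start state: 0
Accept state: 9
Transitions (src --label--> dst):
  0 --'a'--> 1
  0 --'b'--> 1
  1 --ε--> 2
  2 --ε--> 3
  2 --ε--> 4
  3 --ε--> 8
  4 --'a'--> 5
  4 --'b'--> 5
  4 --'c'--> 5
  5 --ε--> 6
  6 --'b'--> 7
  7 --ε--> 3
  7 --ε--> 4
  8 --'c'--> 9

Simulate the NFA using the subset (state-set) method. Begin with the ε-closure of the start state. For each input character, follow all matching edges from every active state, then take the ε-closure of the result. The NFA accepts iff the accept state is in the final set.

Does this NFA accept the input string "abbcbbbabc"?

Answer: ACCEPT

Trace:
start: ε-closure({0}) = {0}
'a' @ 1: {1,2,3,4,8}
'b' @ 2: {5,6}
'b' @ 3: {3,4,7,8}
'c' @ 4: {5,6,9}  [accepting]
'b' @ 5: {3,4,7,8}
'b' @ 6: {5,6}
'b' @ 7: {3,4,7,8}
'a' @ 8: {5,6}
'b' @ 9: {3,4,7,8}
'c' @ 10: {5,6,9}  [accepting]
after full input: {5,6,9}  (accept=9 in)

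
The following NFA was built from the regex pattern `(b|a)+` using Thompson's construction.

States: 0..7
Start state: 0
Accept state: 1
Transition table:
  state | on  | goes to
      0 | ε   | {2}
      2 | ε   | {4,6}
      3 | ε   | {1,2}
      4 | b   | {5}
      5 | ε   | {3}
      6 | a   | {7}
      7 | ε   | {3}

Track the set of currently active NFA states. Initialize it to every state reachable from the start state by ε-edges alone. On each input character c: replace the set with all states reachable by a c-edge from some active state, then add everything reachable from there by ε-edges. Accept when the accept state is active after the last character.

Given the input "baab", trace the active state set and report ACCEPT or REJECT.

Answer: ACCEPT

Steps:
start: ε-closure({0}) = {0,2,4,6}
'b' @ 1: {1,2,3,4,5,6}  ✓accept
'a' @ 2: {1,2,3,4,6,7}  ✓accept
'a' @ 3: {1,2,3,4,6,7}  ✓accept
'b' @ 4: {1,2,3,4,5,6}  ✓accept
final: {1,2,3,4,5,6}; accept 1 in set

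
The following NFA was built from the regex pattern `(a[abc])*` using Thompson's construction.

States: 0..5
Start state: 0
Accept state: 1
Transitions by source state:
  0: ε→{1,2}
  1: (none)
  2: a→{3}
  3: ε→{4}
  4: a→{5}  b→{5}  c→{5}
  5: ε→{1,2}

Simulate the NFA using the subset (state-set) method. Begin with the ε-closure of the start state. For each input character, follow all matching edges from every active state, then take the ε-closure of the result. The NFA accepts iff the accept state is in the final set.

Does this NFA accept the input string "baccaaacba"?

start: ε-closure({0}) = {0,1,2}
'b' @ 1: {}  — state set empty
rest 'accaaacba' ignored (set empty)
end set {} — state 1 not in

Answer: REJECT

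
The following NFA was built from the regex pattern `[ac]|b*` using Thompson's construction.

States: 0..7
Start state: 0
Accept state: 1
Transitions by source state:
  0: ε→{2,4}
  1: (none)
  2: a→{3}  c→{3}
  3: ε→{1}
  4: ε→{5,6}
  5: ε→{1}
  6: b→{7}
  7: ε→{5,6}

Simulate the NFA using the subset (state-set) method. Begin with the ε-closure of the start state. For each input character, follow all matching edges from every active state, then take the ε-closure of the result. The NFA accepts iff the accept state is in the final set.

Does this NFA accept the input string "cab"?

start: ε-closure({0}) = {0,1,2,4,5,6}
'c' @ 1: {1,3}  (accept∈set)
'a' @ 2: {}  — no active states
rest 'b' ignored (set empty)
final: {}; accept 1 not in set

Answer: REJECT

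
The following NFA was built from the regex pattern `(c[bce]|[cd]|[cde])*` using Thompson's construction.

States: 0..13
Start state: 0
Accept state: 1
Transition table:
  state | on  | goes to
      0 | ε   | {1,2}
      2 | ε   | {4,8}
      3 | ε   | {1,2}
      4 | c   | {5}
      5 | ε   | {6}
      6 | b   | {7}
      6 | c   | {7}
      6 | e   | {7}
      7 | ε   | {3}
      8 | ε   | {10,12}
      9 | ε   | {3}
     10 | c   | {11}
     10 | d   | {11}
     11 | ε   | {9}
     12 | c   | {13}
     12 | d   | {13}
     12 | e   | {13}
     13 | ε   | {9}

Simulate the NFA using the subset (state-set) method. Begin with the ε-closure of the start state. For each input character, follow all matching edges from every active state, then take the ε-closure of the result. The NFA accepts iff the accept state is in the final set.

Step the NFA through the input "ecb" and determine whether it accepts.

start: ε-closure({0}) = {0,1,2,4,8,10,12}
'e' @ 1: {1,2,3,4,8,9,10,12,13}  (accept∈set)
'c' @ 2: {1,2,3,4,5,6,8,9,10,11,12,13}  (accept∈set)
'b' @ 3: {1,2,3,4,7,8,10,12}  (accept∈set)
end set {1,2,3,4,7,8,10,12} — state 1 in

Answer: ACCEPT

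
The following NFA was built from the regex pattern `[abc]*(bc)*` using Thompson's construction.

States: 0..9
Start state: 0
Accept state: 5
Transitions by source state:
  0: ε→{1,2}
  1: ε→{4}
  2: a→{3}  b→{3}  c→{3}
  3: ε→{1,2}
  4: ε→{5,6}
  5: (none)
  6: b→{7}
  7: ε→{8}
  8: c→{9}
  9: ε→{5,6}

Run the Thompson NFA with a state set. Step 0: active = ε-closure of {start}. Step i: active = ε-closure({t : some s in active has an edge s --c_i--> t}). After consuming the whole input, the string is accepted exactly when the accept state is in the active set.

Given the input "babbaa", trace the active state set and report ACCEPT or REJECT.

initial (ε-close {0}): {0,1,2,4,5,6}
'b' @ 1: {1,2,3,4,5,6,7,8}  ✓accept
'a' @ 2: {1,2,3,4,5,6}  ✓accept
'b' @ 3: {1,2,3,4,5,6,7,8}  ✓accept
'b' @ 4: {1,2,3,4,5,6,7,8}  ✓accept
'a' @ 5: {1,2,3,4,5,6}  ✓accept
'a' @ 6: {1,2,3,4,5,6}  ✓accept
after full input: {1,2,3,4,5,6}  (accept=5 in)

Answer: ACCEPT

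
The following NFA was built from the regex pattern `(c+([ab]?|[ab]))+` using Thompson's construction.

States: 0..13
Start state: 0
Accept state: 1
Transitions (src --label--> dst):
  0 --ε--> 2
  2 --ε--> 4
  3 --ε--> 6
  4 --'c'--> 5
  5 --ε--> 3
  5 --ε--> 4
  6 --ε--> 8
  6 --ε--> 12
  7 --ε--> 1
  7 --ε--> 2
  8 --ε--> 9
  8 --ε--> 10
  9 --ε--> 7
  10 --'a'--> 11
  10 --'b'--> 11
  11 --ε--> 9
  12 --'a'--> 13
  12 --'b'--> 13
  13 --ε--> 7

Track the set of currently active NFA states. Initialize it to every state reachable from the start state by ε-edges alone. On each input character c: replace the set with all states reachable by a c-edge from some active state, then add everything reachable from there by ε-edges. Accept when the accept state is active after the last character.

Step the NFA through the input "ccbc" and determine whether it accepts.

S₀ = ε-closure({0}) = {0,2,4}
'c' @ 1: {1,2,3,4,5,6,7,8,9,10,12}  ✓accept
'c' @ 2: {1,2,3,4,5,6,7,8,9,10,12}  ✓accept
'b' @ 3: {1,2,4,7,9,11,13}  ✓accept
'c' @ 4: {1,2,3,4,5,6,7,8,9,10,12}  ✓accept
end set {1,2,3,4,5,6,7,8,9,10,12} — state 1 in

Answer: ACCEPT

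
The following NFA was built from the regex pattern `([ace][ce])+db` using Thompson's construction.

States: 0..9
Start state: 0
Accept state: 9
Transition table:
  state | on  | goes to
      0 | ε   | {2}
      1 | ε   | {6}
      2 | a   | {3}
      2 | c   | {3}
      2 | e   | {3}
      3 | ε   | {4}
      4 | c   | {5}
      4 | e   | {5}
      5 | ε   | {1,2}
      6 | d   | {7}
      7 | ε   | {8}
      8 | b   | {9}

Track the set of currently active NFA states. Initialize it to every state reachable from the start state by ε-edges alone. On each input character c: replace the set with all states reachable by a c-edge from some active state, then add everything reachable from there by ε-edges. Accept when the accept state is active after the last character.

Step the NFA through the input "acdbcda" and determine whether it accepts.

start: ε-closure({0}) = {0,2}
'a' @ 1: {3,4}
'c' @ 2: {1,2,5,6}
'd' @ 3: {7,8}
'b' @ 4: {9}  [accepting]
'c' @ 5: {}  — no active states
rest 'da' ignored (set empty)
after full input: {}  (accept=9 not in)

Answer: REJECT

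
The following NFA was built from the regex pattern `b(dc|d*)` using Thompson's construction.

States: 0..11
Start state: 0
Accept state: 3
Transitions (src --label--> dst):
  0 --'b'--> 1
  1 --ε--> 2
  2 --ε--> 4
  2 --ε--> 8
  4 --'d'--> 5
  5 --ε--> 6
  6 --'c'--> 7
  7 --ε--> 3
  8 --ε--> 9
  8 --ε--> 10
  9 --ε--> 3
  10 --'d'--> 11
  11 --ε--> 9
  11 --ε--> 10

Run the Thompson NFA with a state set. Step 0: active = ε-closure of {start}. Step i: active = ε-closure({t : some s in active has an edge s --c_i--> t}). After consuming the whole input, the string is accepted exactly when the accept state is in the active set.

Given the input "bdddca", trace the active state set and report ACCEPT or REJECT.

S₀ = ε-closure({0}) = {0}
'b' @ 1: {1,2,3,4,8,9,10}  (accept∈set)
'd' @ 2: {3,5,6,9,10,11}  (accept∈set)
'd' @ 3: {3,9,10,11}  (accept∈set)
'd' @ 4: {3,9,10,11}  (accept∈set)
'c' @ 5: {}  — no active states
rest 'a' ignored (set empty)
final: {}; accept 3 not in set

Answer: REJECT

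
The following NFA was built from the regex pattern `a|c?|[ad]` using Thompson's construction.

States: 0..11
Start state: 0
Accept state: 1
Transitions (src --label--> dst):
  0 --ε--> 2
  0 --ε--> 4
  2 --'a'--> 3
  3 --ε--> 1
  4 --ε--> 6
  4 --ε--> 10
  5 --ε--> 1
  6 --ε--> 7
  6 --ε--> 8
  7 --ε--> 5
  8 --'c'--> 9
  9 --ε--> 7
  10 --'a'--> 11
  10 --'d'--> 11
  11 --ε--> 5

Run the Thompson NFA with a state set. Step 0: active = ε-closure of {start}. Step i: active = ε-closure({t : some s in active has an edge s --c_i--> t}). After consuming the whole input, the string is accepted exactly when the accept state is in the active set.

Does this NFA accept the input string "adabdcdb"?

start: ε-closure({0}) = {0,1,2,4,5,6,7,8,10}
'a' @ 1: {1,3,5,11}  ✓accept
'd' @ 2: {}  — state set empty
rest 'abdcdb' ignored (set empty)
end set {} — state 1 not in

Answer: REJECT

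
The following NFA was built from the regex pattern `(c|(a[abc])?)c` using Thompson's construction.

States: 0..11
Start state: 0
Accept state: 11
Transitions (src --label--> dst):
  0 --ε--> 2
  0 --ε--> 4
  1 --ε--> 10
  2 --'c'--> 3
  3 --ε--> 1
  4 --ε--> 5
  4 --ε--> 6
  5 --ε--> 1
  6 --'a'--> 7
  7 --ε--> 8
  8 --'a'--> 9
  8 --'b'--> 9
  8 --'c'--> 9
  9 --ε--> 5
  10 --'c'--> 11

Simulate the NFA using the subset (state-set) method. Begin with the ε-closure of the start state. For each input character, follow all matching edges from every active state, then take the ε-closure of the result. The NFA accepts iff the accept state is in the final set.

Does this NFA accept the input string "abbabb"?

initial (ε-close {0}): {0,1,2,4,5,6,10}
'a' @ 1: {7,8}
'b' @ 2: {1,5,9,10}
'b' @ 3: {}  — state set empty
rest 'abb' ignored (set empty)
end set {} — state 11 not in

Answer: REJECT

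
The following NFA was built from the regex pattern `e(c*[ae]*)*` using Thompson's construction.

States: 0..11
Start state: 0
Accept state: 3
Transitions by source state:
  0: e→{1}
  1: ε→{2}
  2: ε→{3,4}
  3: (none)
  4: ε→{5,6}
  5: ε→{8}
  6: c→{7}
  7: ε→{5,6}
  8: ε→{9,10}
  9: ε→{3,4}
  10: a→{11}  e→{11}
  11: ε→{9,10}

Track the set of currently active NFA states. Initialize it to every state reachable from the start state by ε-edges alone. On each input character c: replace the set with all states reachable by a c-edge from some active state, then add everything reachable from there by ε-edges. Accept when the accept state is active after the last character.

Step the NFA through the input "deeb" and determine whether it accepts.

start: ε-closure({0}) = {0}
'd' @ 1: {}  — state set empty
rest 'eeb' ignored (set empty)
after full input: {}  (accept=3 not in)

Answer: REJECT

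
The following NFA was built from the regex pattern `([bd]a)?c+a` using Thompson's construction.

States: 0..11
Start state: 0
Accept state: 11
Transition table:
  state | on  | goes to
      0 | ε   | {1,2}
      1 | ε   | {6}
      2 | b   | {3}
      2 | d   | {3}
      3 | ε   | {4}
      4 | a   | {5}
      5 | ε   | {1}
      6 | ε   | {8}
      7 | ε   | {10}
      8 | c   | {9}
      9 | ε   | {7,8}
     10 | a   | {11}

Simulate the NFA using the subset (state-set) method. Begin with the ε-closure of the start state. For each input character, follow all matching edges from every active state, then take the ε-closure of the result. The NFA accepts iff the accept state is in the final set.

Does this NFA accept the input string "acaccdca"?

S₀ = ε-closure({0}) = {0,1,2,6,8}
'a' @ 1: {}  — no active states
rest 'caccdca' ignored (set empty)
final: {}; accept 11 not in set

Answer: REJECT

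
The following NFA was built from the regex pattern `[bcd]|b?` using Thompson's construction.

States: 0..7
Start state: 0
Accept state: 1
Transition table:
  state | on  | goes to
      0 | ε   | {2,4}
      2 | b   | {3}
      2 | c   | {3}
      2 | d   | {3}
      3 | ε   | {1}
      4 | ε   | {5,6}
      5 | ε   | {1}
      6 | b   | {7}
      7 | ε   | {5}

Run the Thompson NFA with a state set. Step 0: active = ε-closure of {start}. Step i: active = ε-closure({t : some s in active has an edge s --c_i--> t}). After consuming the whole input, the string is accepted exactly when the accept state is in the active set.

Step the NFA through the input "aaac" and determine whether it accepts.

Answer: REJECT

Steps:
initial (ε-close {0}): {0,1,2,4,5,6}
'a' @ 1: {}  — dead — no transitions
rest 'aac' ignored (set empty)
end set {} — state 1 not in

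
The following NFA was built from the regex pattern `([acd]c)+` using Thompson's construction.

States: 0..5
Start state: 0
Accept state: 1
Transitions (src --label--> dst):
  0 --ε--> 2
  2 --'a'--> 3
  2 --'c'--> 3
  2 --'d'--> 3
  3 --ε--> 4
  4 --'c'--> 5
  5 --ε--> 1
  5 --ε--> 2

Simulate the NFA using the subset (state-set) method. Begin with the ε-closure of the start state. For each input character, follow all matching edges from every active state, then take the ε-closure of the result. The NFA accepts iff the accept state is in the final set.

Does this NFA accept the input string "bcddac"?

S₀ = ε-closure({0}) = {0,2}
'b' @ 1: {}  — state set empty
rest 'cddac' ignored (set empty)
final: {}; accept 1 not in set

Answer: REJECT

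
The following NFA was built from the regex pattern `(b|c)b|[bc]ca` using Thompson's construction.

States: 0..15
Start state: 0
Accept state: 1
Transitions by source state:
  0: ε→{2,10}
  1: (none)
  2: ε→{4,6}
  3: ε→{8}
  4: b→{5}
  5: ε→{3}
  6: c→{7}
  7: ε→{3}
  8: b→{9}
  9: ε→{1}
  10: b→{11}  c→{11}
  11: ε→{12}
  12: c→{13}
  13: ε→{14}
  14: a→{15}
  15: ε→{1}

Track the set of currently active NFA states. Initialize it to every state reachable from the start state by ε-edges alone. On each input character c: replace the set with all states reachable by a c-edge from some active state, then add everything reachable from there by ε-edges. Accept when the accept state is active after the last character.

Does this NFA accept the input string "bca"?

Answer: ACCEPT

Trace:
initial (ε-close {0}): {0,2,4,6,10}
'b' @ 1: {3,5,8,11,12}
'c' @ 2: {13,14}
'a' @ 3: {1,15}  [accepting]
final: {1,15}; accept 1 in set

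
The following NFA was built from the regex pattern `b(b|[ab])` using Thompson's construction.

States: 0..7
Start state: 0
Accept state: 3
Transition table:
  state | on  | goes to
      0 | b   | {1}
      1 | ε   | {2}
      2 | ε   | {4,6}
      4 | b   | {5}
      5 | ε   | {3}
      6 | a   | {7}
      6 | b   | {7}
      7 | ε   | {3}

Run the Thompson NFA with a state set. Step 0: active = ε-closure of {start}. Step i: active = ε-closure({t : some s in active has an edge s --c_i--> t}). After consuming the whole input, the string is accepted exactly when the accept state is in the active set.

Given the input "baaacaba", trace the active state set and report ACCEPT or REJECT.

Answer: REJECT

Derivation:
start: ε-closure({0}) = {0}
'b' @ 1: {1,2,4,6}
'a' @ 2: {3,7}  [accepting]
'a' @ 3: {}  — state set empty
rest 'acaba' ignored (set empty)
after full input: {}  (accept=3 not in)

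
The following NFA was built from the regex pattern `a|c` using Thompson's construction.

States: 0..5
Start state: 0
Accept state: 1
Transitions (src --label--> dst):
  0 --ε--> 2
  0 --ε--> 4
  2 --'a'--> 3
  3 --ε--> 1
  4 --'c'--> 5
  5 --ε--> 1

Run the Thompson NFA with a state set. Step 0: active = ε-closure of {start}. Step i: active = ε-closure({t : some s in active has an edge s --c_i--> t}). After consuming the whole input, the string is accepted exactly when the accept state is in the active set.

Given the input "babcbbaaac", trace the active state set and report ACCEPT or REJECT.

S₀ = ε-closure({0}) = {0,2,4}
'b' @ 1: {}  — no active states
rest 'abcbbaaac' ignored (set empty)
final: {}; accept 1 not in set

Answer: REJECT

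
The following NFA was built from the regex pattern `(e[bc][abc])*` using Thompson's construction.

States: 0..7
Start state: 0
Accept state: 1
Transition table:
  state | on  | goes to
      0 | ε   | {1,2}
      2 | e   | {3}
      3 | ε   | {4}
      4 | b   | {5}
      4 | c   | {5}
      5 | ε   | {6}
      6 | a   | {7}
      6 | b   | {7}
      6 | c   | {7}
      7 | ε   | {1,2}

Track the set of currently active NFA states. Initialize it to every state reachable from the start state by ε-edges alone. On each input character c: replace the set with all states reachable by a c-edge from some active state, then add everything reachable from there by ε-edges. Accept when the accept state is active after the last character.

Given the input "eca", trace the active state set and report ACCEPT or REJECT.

Answer: ACCEPT

Derivation:
start: ε-closure({0}) = {0,1,2}
'e' @ 1: {3,4}
'c' @ 2: {5,6}
'a' @ 3: {1,2,7}  [accepting]
final: {1,2,7}; accept 1 in set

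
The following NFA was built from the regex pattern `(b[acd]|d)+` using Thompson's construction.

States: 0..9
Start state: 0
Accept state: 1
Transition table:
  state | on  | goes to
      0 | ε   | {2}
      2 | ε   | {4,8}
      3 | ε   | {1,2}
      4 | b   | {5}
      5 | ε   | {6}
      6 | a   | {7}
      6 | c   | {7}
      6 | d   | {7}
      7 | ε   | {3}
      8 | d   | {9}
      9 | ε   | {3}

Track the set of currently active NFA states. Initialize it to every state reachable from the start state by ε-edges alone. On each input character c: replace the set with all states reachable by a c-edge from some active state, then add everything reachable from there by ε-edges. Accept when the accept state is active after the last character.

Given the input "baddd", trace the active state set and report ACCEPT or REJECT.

Answer: ACCEPT

Trace:
start: ε-closure({0}) = {0,2,4,8}
'b' @ 1: {5,6}
'a' @ 2: {1,2,3,4,7,8}  [accepting]
'd' @ 3: {1,2,3,4,8,9}  [accepting]
'd' @ 4: {1,2,3,4,8,9}  [accepting]
'd' @ 5: {1,2,3,4,8,9}  [accepting]
after full input: {1,2,3,4,8,9}  (accept=1 in)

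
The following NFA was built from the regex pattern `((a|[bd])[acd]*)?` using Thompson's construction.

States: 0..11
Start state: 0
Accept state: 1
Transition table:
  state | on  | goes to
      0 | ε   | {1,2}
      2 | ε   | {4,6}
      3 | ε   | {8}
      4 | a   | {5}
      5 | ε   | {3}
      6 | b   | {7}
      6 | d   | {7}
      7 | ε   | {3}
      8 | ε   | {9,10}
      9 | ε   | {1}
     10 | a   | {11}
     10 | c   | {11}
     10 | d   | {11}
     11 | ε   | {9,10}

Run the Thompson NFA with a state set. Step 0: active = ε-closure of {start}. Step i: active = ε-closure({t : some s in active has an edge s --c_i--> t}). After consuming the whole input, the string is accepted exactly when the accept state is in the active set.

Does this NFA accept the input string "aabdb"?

start: ε-closure({0}) = {0,1,2,4,6}
'a' @ 1: {1,3,5,8,9,10}  [accepting]
'a' @ 2: {1,9,10,11}  [accepting]
'b' @ 3: {}  — no active states
rest 'db' ignored (set empty)
end set {} — state 1 not in

Answer: REJECT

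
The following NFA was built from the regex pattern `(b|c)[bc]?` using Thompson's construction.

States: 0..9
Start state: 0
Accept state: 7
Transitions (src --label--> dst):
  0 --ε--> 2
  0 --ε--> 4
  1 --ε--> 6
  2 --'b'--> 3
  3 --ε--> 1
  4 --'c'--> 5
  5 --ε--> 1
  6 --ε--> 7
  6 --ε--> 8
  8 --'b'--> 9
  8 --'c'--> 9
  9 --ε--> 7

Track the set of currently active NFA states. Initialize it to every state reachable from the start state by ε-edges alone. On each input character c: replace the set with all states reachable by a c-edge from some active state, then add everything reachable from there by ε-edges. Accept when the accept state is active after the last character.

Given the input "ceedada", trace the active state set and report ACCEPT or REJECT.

Answer: REJECT

Steps:
S₀ = ε-closure({0}) = {0,2,4}
'c' @ 1: {1,5,6,7,8}  (accept∈set)
'e' @ 2: {}  — no active states
rest 'edada' ignored (set empty)
final: {}; accept 7 not in set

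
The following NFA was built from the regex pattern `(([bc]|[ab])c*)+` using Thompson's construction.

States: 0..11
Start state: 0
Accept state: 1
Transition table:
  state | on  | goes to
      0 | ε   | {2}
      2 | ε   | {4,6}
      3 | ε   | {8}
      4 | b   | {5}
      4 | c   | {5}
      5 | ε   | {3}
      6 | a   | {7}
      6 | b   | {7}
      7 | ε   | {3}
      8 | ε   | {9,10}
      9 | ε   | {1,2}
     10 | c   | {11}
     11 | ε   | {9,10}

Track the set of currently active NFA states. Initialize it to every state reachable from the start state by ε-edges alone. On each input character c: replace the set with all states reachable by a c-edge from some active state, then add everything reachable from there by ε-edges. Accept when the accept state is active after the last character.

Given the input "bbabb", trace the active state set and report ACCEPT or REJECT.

S₀ = ε-closure({0}) = {0,2,4,6}
'b' @ 1: {1,2,3,4,5,6,7,8,9,10}  (accept∈set)
'b' @ 2: {1,2,3,4,5,6,7,8,9,10}  (accept∈set)
'a' @ 3: {1,2,3,4,6,7,8,9,10}  (accept∈set)
'b' @ 4: {1,2,3,4,5,6,7,8,9,10}  (accept∈set)
'b' @ 5: {1,2,3,4,5,6,7,8,9,10}  (accept∈set)
after full input: {1,2,3,4,5,6,7,8,9,10}  (accept=1 in)

Answer: ACCEPT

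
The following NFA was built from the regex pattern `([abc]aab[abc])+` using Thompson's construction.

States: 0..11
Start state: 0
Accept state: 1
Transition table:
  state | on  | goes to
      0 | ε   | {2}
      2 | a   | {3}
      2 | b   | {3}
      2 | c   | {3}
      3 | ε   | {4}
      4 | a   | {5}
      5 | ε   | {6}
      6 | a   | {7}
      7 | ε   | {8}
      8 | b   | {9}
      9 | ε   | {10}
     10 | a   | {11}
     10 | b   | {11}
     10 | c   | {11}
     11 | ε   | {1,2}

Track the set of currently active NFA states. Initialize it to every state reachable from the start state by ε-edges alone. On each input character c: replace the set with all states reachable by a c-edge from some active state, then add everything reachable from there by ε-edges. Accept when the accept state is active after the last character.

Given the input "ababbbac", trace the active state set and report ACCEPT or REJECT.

Answer: REJECT

Steps:
initial (ε-close {0}): {0,2}
'a' @ 1: {3,4}
'b' @ 2: {}  — dead — no transitions
rest 'abbbac' ignored (set empty)
after full input: {}  (accept=1 not in)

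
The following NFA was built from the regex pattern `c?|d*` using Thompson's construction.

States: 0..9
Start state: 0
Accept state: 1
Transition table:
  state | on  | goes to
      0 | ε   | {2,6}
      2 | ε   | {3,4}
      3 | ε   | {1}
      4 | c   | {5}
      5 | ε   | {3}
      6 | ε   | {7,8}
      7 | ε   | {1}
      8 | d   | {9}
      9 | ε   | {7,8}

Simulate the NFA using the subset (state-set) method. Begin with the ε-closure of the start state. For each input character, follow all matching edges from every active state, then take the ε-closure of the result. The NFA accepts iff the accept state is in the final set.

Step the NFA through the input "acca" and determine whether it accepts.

initial (ε-close {0}): {0,1,2,3,4,6,7,8}
'a' @ 1: {}  — no active states
rest 'cca' ignored (set empty)
after full input: {}  (accept=1 not in)

Answer: REJECT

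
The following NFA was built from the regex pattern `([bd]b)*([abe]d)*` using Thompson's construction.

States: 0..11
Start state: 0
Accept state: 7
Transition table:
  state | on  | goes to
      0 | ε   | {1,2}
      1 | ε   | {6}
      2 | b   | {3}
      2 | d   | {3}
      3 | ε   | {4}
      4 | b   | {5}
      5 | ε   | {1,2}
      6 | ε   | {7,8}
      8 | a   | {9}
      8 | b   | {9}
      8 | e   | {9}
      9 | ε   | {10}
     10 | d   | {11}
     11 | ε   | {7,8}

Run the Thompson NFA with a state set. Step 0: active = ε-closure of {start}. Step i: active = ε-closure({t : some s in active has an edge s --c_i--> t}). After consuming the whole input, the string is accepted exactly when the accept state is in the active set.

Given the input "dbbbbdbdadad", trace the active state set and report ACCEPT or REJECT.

initial (ε-close {0}): {0,1,2,6,7,8}
'd' @ 1: {3,4}
'b' @ 2: {1,2,5,6,7,8}  (accept∈set)
'b' @ 3: {3,4,9,10}
'b' @ 4: {1,2,5,6,7,8}  (accept∈set)
'b' @ 5: {3,4,9,10}
'd' @ 6: {7,8,11}  (accept∈set)
'b' @ 7: {9,10}
'd' @ 8: {7,8,11}  (accept∈set)
'a' @ 9: {9,10}
'd' @ 10: {7,8,11}  (accept∈set)
'a' @ 11: {9,10}
'd' @ 12: {7,8,11}  (accept∈set)
after full input: {7,8,11}  (accept=7 in)

Answer: ACCEPT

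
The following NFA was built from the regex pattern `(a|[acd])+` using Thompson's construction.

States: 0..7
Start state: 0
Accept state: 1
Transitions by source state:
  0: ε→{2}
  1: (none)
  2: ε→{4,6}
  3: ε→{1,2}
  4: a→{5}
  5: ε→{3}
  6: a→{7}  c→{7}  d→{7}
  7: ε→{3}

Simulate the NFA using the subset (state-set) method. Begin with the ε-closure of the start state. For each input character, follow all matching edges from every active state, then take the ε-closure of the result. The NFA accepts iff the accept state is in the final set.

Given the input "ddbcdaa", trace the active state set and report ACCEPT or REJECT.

start: ε-closure({0}) = {0,2,4,6}
'd' @ 1: {1,2,3,4,6,7}  [accepting]
'd' @ 2: {1,2,3,4,6,7}  [accepting]
'b' @ 3: {}  — no active states
rest 'cdaa' ignored (set empty)
after full input: {}  (accept=1 not in)

Answer: REJECT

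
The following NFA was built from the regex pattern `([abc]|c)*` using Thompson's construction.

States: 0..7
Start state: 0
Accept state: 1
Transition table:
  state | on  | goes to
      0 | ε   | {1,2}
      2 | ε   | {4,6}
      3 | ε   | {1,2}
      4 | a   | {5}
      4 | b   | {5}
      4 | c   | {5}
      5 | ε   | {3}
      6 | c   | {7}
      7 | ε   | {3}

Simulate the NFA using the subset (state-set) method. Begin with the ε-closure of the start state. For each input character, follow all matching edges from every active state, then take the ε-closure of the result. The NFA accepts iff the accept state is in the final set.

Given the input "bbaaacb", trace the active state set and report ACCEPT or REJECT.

Answer: ACCEPT

Derivation:
initial (ε-close {0}): {0,1,2,4,6}
'b' @ 1: {1,2,3,4,5,6}  (accept∈set)
'b' @ 2: {1,2,3,4,5,6}  (accept∈set)
'a' @ 3: {1,2,3,4,5,6}  (accept∈set)
'a' @ 4: {1,2,3,4,5,6}  (accept∈set)
'a' @ 5: {1,2,3,4,5,6}  (accept∈set)
'c' @ 6: {1,2,3,4,5,6,7}  (accept∈set)
'b' @ 7: {1,2,3,4,5,6}  (accept∈set)
end set {1,2,3,4,5,6} — state 1 in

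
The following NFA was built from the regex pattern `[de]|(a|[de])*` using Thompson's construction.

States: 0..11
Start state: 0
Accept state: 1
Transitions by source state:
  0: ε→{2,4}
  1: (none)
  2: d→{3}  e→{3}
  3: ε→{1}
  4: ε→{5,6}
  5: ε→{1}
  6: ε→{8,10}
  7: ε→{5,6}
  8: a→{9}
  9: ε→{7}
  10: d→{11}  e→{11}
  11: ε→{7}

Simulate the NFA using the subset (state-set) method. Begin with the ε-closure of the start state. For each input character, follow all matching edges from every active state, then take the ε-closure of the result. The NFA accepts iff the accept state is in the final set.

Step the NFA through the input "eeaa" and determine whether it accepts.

Answer: ACCEPT

Derivation:
initial (ε-close {0}): {0,1,2,4,5,6,8,10}
'e' @ 1: {1,3,5,6,7,8,10,11}  [accepting]
'e' @ 2: {1,5,6,7,8,10,11}  [accepting]
'a' @ 3: {1,5,6,7,8,9,10}  [accepting]
'a' @ 4: {1,5,6,7,8,9,10}  [accepting]
after full input: {1,5,6,7,8,9,10}  (accept=1 in)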